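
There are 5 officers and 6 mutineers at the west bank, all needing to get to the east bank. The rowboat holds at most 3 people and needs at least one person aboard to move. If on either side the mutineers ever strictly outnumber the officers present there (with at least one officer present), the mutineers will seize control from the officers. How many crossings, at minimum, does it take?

impossible

The mutineers already outnumber the officers at the west bank before anyone moves, so the starting position itself is disallowed.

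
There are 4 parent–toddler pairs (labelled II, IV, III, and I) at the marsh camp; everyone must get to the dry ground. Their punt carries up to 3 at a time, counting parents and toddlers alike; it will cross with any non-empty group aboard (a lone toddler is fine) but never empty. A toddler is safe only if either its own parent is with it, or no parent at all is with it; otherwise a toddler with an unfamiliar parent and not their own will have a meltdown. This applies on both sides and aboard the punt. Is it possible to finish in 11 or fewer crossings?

Yes — this plan uses 9 crossings (≤ 11):
1. parent II and toddler II cross → the dry ground.
2. parent II crosses ← the marsh camp.
3. parent II, parent IV, and toddler IV cross → the dry ground.
4. parent II and toddler II cross ← the marsh camp.
5. parent I, parent II, and parent III cross → the dry ground.
6. toddler IV crosses ← the marsh camp.
7. toddler II and toddler IV cross → the dry ground.
8. toddler II crosses ← the marsh camp.
9. toddler I, toddler II, and toddler III cross → the dry ground.

Yes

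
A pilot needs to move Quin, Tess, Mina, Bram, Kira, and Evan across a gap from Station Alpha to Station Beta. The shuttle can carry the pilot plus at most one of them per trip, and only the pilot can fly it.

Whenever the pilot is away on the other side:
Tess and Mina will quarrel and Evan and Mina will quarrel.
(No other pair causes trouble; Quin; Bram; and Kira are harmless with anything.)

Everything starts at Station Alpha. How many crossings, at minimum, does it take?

Counting alone: the pilot can take at most 1 across per trip to Station Beta, so moving all 6 needs at least 6 loaded trips out, with a return between consecutive ones — at least 11 crossings.
The safety rule pushes this higher. Following every safe sequence of crossings, the most of the 6 that can be at Station Beta as the shuttle arrives there on crossing 11 is 5 — never all 6.
So no plan with fewer than 13 crossings exists, and this one achieves 13:
1. Pilot goes to Station Beta with Mina.  [Station Alpha: Bram, Evan, Kira, Quin, Tess | Station Beta: Mina]
2. Pilot goes back to Station Alpha alone.  [Station Alpha: Bram, Evan, Kira, Quin, Tess | Station Beta: Mina]
3. Pilot goes to Station Beta with Quin.  [Station Alpha: Bram, Evan, Kira, Tess | Station Beta: Mina, Quin]
4. Pilot goes back to Station Alpha alone.  [Station Alpha: Bram, Evan, Kira, Tess | Station Beta: Mina, Quin]
5. Pilot goes to Station Beta with Tess.  [Station Alpha: Bram, Evan, Kira | Station Beta: Mina, Quin, Tess]
6. Pilot goes back to Station Alpha with Mina.  [Station Alpha: Bram, Evan, Kira, Mina | Station Beta: Quin, Tess]
7. Pilot goes to Station Beta with Evan.  [Station Alpha: Bram, Kira, Mina | Station Beta: Evan, Quin, Tess]
8. Pilot goes back to Station Alpha alone.  [Station Alpha: Bram, Kira, Mina | Station Beta: Evan, Quin, Tess]
9. Pilot goes to Station Beta with Bram.  [Station Alpha: Kira, Mina | Station Beta: Bram, Evan, Quin, Tess]
10. Pilot goes back to Station Alpha alone.  [Station Alpha: Kira, Mina | Station Beta: Bram, Evan, Quin, Tess]
11. Pilot goes to Station Beta with Kira.  [Station Alpha: Mina | Station Beta: Bram, Evan, Kira, Quin, Tess]
12. Pilot goes back to Station Alpha alone.  [Station Alpha: Mina | Station Beta: Bram, Evan, Kira, Quin, Tess]
13. Pilot goes to Station Beta with Mina.  [Station Alpha: — | Station Beta: Bram, Evan, Kira, Mina, Quin, Tess]

13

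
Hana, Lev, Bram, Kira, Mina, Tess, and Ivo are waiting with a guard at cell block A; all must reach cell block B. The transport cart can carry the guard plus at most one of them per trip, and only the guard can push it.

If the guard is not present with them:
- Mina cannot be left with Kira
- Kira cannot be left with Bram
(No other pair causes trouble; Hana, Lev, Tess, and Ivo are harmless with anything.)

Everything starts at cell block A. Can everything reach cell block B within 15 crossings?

Yes — this plan uses 15 crossings (≤ 15):
1. Guard goes to cell block B with Kira.
2. Guard goes back to cell block A alone.
3. Guard goes to cell block B with Hana.
4. Guard goes back to cell block A alone.
5. Guard goes to cell block B with Lev.
6. Guard goes back to cell block A alone.
7. Guard goes to cell block B with Bram.
8. Guard goes back to cell block A with Kira.
9. Guard goes to cell block B with Mina.
10. Guard goes back to cell block A alone.
11. Guard goes to cell block B with Tess.
12. Guard goes back to cell block A alone.
13. Guard goes to cell block B with Ivo.
14. Guard goes back to cell block A alone.
15. Guard goes to cell block B with Kira.

Yes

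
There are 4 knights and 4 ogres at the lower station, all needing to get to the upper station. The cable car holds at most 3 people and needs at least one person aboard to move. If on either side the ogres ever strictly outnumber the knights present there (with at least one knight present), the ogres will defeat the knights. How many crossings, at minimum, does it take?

9

Counting alone: each trip to the upper station takes at most 3 across and each return brings at least 1 back, so after t trips out (and t−1 returns) at most 3t − (t−1) of the 8 are across; that first reaches 8 at t = 4, so at least 7 crossings are needed.
The safety rule pushes this higher. Following every safe sequence of crossings, the most of the 8 that can be at the upper station as the cable car arrives there on crossing 7 is 7 — never all 8.
So no plan with fewer than 9 crossings exists, and this one achieves 9:
1. 2 ogres → the upper station.  (the lower station: 4K 2O; the upper station: 0K 2O)
2. 1 ogre ← the lower station.  (the lower station: 4K 3O; the upper station: 0K 1O)
3. 3 ogres → the upper station.  (the lower station: 4K 0O; the upper station: 0K 4O)
4. 1 ogre ← the lower station.  (the lower station: 4K 1O; the upper station: 0K 3O)
5. 3 knights → the upper station.  (the lower station: 1K 1O; the upper station: 3K 3O)
6. 1 knight and 1 ogre ← the lower station.  (the lower station: 2K 2O; the upper station: 2K 2O)
7. 2 knights → the upper station.  (the lower station: 0K 2O; the upper station: 4K 2O)
8. 1 ogre ← the lower station.  (the lower station: 0K 3O; the upper station: 4K 1O)
9. 3 ogres → the upper station.  (the lower station: 0K 0O; the upper station: 4K 4O)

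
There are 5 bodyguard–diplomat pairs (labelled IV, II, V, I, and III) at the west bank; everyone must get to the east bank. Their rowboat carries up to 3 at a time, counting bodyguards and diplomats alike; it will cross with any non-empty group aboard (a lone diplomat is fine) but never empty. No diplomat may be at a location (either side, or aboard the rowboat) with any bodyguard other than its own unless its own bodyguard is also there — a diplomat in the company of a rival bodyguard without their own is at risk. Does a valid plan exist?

1. bodyguard IV and diplomat IV cross → the east bank.
2. bodyguard IV crosses ← the west bank.
3. diplomat I, diplomat II, and diplomat V cross → the east bank.
4. diplomat IV crosses ← the west bank.
5. bodyguard I, bodyguard II, and bodyguard V cross → the east bank.
6. bodyguard II and diplomat II cross ← the west bank.
7. bodyguard II, bodyguard III, and bodyguard IV cross → the east bank.
8. diplomat V crosses ← the west bank.
9. diplomat II and diplomat IV cross → the east bank.
10. diplomat IV crosses ← the west bank.
11. diplomat III, diplomat IV, and diplomat V cross → the east bank.

Yes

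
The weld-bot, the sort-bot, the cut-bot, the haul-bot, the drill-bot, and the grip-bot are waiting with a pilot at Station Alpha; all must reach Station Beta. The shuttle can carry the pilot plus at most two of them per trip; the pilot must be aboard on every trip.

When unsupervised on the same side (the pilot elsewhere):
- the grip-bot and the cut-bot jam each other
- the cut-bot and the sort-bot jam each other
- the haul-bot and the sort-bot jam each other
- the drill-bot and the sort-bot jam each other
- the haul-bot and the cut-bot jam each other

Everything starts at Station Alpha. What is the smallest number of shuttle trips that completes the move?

9

Counting alone: the pilot can take at most 2 across per trip to Station Beta, so moving all 6 needs at least 3 loaded trips out, with a return between consecutive ones — at least 5 crossings.
The safety rule pushes this higher. Following every safe sequence of crossings, the most of the 6 that can be at Station Beta as the shuttle arrives there on crossings 5, 7 is 4, 5 respectively — never all 6.
So no plan with fewer than 9 crossings exists, and this one achieves 9:
1. Pilot goes to Station Beta with the cut-bot and the sort-bot.
2. Pilot goes back to Station Alpha with the sort-bot.
3. Pilot goes to Station Beta with the sort-bot and the weld-bot.
4. Pilot goes back to Station Alpha with the sort-bot.
5. Pilot goes to Station Beta with the drill-bot and the sort-bot.
6. Pilot goes back to Station Alpha with the sort-bot.
7. Pilot goes to Station Beta with the grip-bot and the haul-bot.
8. Pilot goes back to Station Alpha with the cut-bot.
9. Pilot goes to Station Beta with the cut-bot and the sort-bot.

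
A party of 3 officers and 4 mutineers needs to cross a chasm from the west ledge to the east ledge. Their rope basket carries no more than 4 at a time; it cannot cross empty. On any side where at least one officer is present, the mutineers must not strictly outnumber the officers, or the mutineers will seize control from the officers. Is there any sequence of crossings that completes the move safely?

The mutineers already outnumber the officers at the west ledge before anyone moves, so the starting position itself is disallowed.

No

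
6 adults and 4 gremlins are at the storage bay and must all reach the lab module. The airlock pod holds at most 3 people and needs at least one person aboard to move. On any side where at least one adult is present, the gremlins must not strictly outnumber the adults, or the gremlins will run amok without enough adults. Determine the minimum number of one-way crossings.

9

Counting alone: each trip to the lab module takes at most 3 across and each return brings at least 1 back, so after t trips out (and t−1 returns) at most 3t − (t−1) of the 10 are across; that first reaches 10 at t = 5, so at least 9 crossings are needed.
The plan below uses exactly 9 crossings, so it is optimal:
1. 2 gremlins → the lab module.  (the storage bay: 6A 2G; the lab module: 0A 2G)
2. 1 gremlin ← the storage bay.  (the storage bay: 6A 3G; the lab module: 0A 1G)
3. 3 gremlins → the lab module.  (the storage bay: 6A 0G; the lab module: 0A 4G)
4. 1 gremlin ← the storage bay.  (the storage bay: 6A 1G; the lab module: 0A 3G)
5. 3 adults → the lab module.  (the storage bay: 3A 1G; the lab module: 3A 3G)
6. 1 gremlin ← the storage bay.  (the storage bay: 3A 2G; the lab module: 3A 2G)
7. 1 adult and 2 gremlins → the lab module.  (the storage bay: 2A 0G; the lab module: 4A 4G)
8. 1 gremlin ← the storage bay.  (the storage bay: 2A 1G; the lab module: 4A 3G)
9. 2 adults and 1 gremlin → the lab module.  (the storage bay: 0A 0G; the lab module: 6A 4G)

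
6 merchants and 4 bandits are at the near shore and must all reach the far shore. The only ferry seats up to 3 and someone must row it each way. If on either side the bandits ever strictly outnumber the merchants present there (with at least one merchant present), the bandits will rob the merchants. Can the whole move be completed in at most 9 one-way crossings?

Yes — this plan uses 9 crossings (≤ 9):
1. 2 bandits → the far shore.  (the near shore: 6M 2B; the far shore: 0M 2B)
2. 1 bandit ← the near shore.  (the near shore: 6M 3B; the far shore: 0M 1B)
3. 3 bandits → the far shore.  (the near shore: 6M 0B; the far shore: 0M 4B)
4. 1 bandit ← the near shore.  (the near shore: 6M 1B; the far shore: 0M 3B)
5. 3 merchants → the far shore.  (the near shore: 3M 1B; the far shore: 3M 3B)
6. 1 bandit ← the near shore.  (the near shore: 3M 2B; the far shore: 3M 2B)
7. 1 merchant and 2 bandits → the far shore.  (the near shore: 2M 0B; the far shore: 4M 4B)
8. 1 bandit ← the near shore.  (the near shore: 2M 1B; the far shore: 4M 3B)
9. 2 merchants and 1 bandit → the far shore.  (the near shore: 0M 0B; the far shore: 6M 4B)

Yes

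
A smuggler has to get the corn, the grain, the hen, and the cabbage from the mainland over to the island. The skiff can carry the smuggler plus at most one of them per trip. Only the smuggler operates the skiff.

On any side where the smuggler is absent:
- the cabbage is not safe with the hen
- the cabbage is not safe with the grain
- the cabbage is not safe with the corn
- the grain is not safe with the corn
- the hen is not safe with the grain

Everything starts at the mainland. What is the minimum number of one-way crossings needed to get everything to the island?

impossible

Whatever the first load, the items left behind include a forbidden pair without the smuggler. No opening move is safe, so no plan exists.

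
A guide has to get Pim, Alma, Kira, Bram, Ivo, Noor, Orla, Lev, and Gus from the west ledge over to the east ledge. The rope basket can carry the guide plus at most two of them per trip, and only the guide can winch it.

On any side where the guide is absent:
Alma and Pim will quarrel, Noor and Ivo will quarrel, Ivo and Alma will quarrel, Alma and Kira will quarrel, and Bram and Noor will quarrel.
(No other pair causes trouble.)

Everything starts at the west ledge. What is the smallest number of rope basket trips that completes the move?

Counting alone: the guide can take at most 2 across per trip to the east ledge, so moving all 9 needs at least 5 loaded trips out, with a return between consecutive ones — at least 9 crossings.
The safety rule pushes this higher. Following every safe sequence of crossings, the most of the 9 that can be at the east ledge as the rope basket arrives there on crossing 9 is 8 — never all 9.
So no plan with fewer than 11 crossings exists, and this one achieves 11:
1. Guide goes to the east ledge with Alma and Noor.
2. Guide goes back to the west ledge alone.
3. Guide goes to the east ledge with Pim.
4. Guide goes back to the west ledge with Alma.
5. Guide goes to the east ledge with Ivo and Kira.
6. Guide goes back to the west ledge with Noor.
7. Guide goes to the east ledge with Bram and Orla.
8. Guide goes back to the west ledge alone.
9. Guide goes to the east ledge with Gus and Lev.
10. Guide goes back to the west ledge alone.
11. Guide goes to the east ledge with Alma and Noor.

11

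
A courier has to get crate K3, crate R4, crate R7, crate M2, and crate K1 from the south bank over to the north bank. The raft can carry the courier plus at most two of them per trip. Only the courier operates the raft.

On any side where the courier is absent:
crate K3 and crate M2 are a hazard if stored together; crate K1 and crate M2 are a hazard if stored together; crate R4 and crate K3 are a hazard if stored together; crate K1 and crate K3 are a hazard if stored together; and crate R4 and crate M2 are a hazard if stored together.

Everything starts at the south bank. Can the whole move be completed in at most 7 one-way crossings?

Yes — this plan uses 7 crossings (≤ 7):
1. Courier goes to the north bank with crate K3 and crate M2.
2. Courier goes back to the south bank with crate K3.
3. Courier goes to the north bank with crate K3 and crate R7.
4. Courier goes back to the south bank with crate K3.
5. Courier goes to the north bank with crate K1 and crate R4.
6. Courier goes back to the south bank with crate M2.
7. Courier goes to the north bank with crate K3 and crate M2.

Yes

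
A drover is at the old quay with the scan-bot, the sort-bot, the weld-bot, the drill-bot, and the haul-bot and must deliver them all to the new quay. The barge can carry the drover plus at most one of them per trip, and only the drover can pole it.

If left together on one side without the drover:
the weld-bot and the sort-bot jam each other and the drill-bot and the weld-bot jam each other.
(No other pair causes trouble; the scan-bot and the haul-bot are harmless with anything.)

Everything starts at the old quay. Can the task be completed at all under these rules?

1. Drover goes to the new quay with the weld-bot.
2. Drover goes back to the old quay alone.
3. Drover goes to the new quay with the scan-bot.
4. Drover goes back to the old quay alone.
5. Drover goes to the new quay with the sort-bot.
6. Drover goes back to the old quay with the weld-bot.
7. Drover goes to the new quay with the drill-bot.
8. Drover goes back to the old quay alone.
9. Drover goes to the new quay with the haul-bot.
10. Drover goes back to the old quay alone.
11. Drover goes to the new quay with the weld-bot.

Yes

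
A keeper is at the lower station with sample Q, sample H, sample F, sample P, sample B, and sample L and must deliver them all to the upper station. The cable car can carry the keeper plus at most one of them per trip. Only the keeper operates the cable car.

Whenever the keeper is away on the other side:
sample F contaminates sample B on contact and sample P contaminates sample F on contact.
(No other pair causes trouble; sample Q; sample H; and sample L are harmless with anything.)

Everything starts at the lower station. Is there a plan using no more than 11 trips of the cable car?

No

Counting alone: the keeper can take at most 1 across per trip to the upper station, so moving all 6 needs at least 6 loaded trips out, with a return between consecutive ones — at least 11 crossings.
The safety rule pushes this higher. Following every safe sequence of crossings, the most of the 6 that can be at the upper station as the cable car arrives there on crossing 11 is 5 — never all 6.
So the move cannot be finished within 11 crossings. (The shortest complete plan takes 13:)
1. Keeper goes to the upper station with sample F.
2. Keeper goes back to the lower station alone.
3. Keeper goes to the upper station with sample Q.
4. Keeper goes back to the lower station alone.
5. Keeper goes to the upper station with sample H.
6. Keeper goes back to the lower station alone.
7. Keeper goes to the upper station with sample P.
8. Keeper goes back to the lower station with sample F.
9. Keeper goes to the upper station with sample B.
10. Keeper goes back to the lower station alone.
11. Keeper goes to the upper station with sample L.
12. Keeper goes back to the lower station alone.
13. Keeper goes to the upper station with sample F.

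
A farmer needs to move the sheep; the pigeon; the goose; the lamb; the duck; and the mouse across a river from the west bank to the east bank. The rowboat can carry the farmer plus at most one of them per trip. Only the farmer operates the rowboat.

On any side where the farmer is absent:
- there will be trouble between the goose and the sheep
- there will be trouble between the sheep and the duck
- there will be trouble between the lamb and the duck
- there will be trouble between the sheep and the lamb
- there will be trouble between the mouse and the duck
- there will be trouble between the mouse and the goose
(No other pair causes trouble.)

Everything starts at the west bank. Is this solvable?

No

Whatever the first load, the items left behind include a forbidden pair without the farmer. No opening move is safe, so no plan exists.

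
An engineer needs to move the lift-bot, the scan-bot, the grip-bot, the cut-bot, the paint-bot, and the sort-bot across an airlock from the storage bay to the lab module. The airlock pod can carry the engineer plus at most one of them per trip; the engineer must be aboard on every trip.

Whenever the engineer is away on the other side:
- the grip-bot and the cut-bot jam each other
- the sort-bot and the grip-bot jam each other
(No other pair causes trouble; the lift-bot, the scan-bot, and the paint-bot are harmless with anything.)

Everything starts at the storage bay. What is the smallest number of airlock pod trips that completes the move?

Counting alone: the engineer can take at most 1 across per trip to the lab module, so moving all 6 needs at least 6 loaded trips out, with a return between consecutive ones — at least 11 crossings.
The safety rule pushes this higher. Following every safe sequence of crossings, the most of the 6 that can be at the lab module as the airlock pod arrives there on crossing 11 is 5 — never all 6.
So no plan with fewer than 13 crossings exists, and this one achieves 13:
1. Engineer goes to the lab module with the grip-bot.  [the storage bay: the cut-bot, the lift-bot, the paint-bot, the scan-bot, the sort-bot | the lab module: the grip-bot]
2. Engineer goes back to the storage bay alone.  [the storage bay: the cut-bot, the lift-bot, the paint-bot, the scan-bot, the sort-bot | the lab module: the grip-bot]
3. Engineer goes to the lab module with the lift-bot.  [the storage bay: the cut-bot, the paint-bot, the scan-bot, the sort-bot | the lab module: the grip-bot, the lift-bot]
4. Engineer goes back to the storage bay alone.  [the storage bay: the cut-bot, the paint-bot, the scan-bot, the sort-bot | the lab module: the grip-bot, the lift-bot]
5. Engineer goes to the lab module with the scan-bot.  [the storage bay: the cut-bot, the paint-bot, the sort-bot | the lab module: the grip-bot, the lift-bot, the scan-bot]
6. Engineer goes back to the storage bay alone.  [the storage bay: the cut-bot, the paint-bot, the sort-bot | the lab module: the grip-bot, the lift-bot, the scan-bot]
7. Engineer goes to the lab module with the cut-bot.  [the storage bay: the paint-bot, the sort-bot | the lab module: the cut-bot, the grip-bot, the lift-bot, the scan-bot]
8. Engineer goes back to the storage bay with the grip-bot.  [the storage bay: the grip-bot, the paint-bot, the sort-bot | the lab module: the cut-bot, the lift-bot, the scan-bot]
9. Engineer goes to the lab module with the sort-bot.  [the storage bay: the grip-bot, the paint-bot | the lab module: the cut-bot, the lift-bot, the scan-bot, the sort-bot]
10. Engineer goes back to the storage bay alone.  [the storage bay: the grip-bot, the paint-bot | the lab module: the cut-bot, the lift-bot, the scan-bot, the sort-bot]
11. Engineer goes to the lab module with the paint-bot.  [the storage bay: the grip-bot | the lab module: the cut-bot, the lift-bot, the paint-bot, the scan-bot, the sort-bot]
12. Engineer goes back to the storage bay alone.  [the storage bay: the grip-bot | the lab module: the cut-bot, the lift-bot, the paint-bot, the scan-bot, the sort-bot]
13. Engineer goes to the lab module with the grip-bot.  [the storage bay: — | the lab module: the cut-bot, the grip-bot, the lift-bot, the paint-bot, the scan-bot, the sort-bot]

13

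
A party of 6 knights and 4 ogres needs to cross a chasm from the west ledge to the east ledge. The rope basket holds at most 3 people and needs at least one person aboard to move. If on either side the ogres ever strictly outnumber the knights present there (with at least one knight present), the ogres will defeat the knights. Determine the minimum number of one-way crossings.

Counting alone: each trip to the east ledge takes at most 3 across and each return brings at least 1 back, so after t trips out (and t−1 returns) at most 3t − (t−1) of the 10 are across; that first reaches 10 at t = 5, so at least 9 crossings are needed.
The plan below uses exactly 9 crossings, so it is optimal:
1. 2 ogres → the east ledge.  (the west ledge: 6K 2O; the east ledge: 0K 2O)
2. 1 ogre ← the west ledge.  (the west ledge: 6K 3O; the east ledge: 0K 1O)
3. 3 ogres → the east ledge.  (the west ledge: 6K 0O; the east ledge: 0K 4O)
4. 1 ogre ← the west ledge.  (the west ledge: 6K 1O; the east ledge: 0K 3O)
5. 3 knights → the east ledge.  (the west ledge: 3K 1O; the east ledge: 3K 3O)
6. 1 ogre ← the west ledge.  (the west ledge: 3K 2O; the east ledge: 3K 2O)
7. 1 knight and 2 ogres → the east ledge.  (the west ledge: 2K 0O; the east ledge: 4K 4O)
8. 1 ogre ← the west ledge.  (the west ledge: 2K 1O; the east ledge: 4K 3O)
9. 2 knights and 1 ogre → the east ledge.  (the west ledge: 0K 0O; the east ledge: 6K 4O)

9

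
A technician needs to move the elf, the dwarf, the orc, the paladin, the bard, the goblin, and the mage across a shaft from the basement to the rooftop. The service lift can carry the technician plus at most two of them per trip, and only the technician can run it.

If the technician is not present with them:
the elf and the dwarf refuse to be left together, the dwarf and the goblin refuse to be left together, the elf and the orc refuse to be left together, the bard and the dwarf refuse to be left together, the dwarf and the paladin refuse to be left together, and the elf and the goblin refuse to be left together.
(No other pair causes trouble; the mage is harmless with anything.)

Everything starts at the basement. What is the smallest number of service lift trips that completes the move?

11

Counting alone: the technician can take at most 2 across per trip to the rooftop, so moving all 7 needs at least 4 loaded trips out, with a return between consecutive ones — at least 7 crossings.
The safety rule pushes this higher. Following every safe sequence of crossings, the most of the 7 that can be at the rooftop as the service lift arrives there on crossings 7, 9 is 5, 6 respectively — never all 7.
So no plan with fewer than 11 crossings exists, and this one achieves 11:
1. Technician goes to the rooftop with the dwarf and the elf.  [the basement: the bard, the goblin, the mage, the orc, the paladin | the rooftop: the dwarf, the elf]
2. Technician goes back to the basement with the elf.  [the basement: the bard, the elf, the goblin, the mage, the orc, the paladin | the rooftop: the dwarf]
3. Technician goes to the rooftop with the elf and the orc.  [the basement: the bard, the goblin, the mage, the paladin | the rooftop: the dwarf, the elf, the orc]
4. Technician goes back to the basement with the elf.  [the basement: the bard, the elf, the goblin, the mage, the paladin | the rooftop: the dwarf, the orc]
5. Technician goes to the rooftop with the elf and the mage.  [the basement: the bard, the goblin, the paladin | the rooftop: the dwarf, the elf, the mage, the orc]
6. Technician goes back to the basement with the elf.  [the basement: the bard, the elf, the goblin, the paladin | the rooftop: the dwarf, the mage, the orc]
7. Technician goes to the rooftop with the goblin and the paladin.  [the basement: the bard, the elf | the rooftop: the dwarf, the goblin, the mage, the orc, the paladin]
8. Technician goes back to the basement with the dwarf.  [the basement: the bard, the dwarf, the elf | the rooftop: the goblin, the mage, the orc, the paladin]
9. Technician goes to the rooftop with the bard and the elf.  [the basement: the dwarf | the rooftop: the bard, the elf, the goblin, the mage, the orc, the paladin]
10. Technician goes back to the basement with the elf.  [the basement: the dwarf, the elf | the rooftop: the bard, the goblin, the mage, the orc, the paladin]
11. Technician goes to the rooftop with the dwarf and the elf.  [the basement: — | the rooftop: the bard, the dwarf, the elf, the goblin, the mage, the orc, the paladin]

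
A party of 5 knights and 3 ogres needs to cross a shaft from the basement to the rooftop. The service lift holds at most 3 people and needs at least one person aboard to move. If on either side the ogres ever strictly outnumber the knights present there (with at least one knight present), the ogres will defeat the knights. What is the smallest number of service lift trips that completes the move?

Counting alone: each trip to the rooftop takes at most 3 across and each return brings at least 1 back, so after t trips out (and t−1 returns) at most 3t − (t−1) of the 8 are across; that first reaches 8 at t = 4, so at least 7 crossings are needed.
The plan below uses exactly 7 crossings, so it is optimal:
1. 2 ogres → the rooftop.  (the basement: 5K 1O; the rooftop: 0K 2O)
2. 1 ogre ← the basement.  (the basement: 5K 2O; the rooftop: 0K 1O)
3. 2 knights and 1 ogre → the rooftop.  (the basement: 3K 1O; the rooftop: 2K 2O)
4. 1 ogre ← the basement.  (the basement: 3K 2O; the rooftop: 2K 1O)
5. 1 knight and 2 ogres → the rooftop.  (the basement: 2K 0O; the rooftop: 3K 3O)
6. 1 ogre ← the basement.  (the basement: 2K 1O; the rooftop: 3K 2O)
7. 2 knights and 1 ogre → the rooftop.  (the basement: 0K 0O; the rooftop: 5K 3O)

7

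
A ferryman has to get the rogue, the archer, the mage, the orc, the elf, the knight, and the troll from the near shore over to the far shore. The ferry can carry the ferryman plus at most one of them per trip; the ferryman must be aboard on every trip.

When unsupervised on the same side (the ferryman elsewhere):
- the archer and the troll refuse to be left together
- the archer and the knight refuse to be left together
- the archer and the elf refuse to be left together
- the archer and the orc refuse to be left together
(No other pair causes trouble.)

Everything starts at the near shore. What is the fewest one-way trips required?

Following every safe sequence of crossings from the start, the most of the 7 that can be at the far shore as the ferry arrives there on crossings 1, 3, 5, 7 is 1, 2, 3, 4 respectively; the best ever achieved is 4 of 7.
From crossing 9 on, no configuration arises that was not already reachable earlier: only 44 distinct safe configurations (who is on which side, and where the ferry is) can ever be reached, none of them has everyone across, and every continuation just revisits them. So no valid plan exists.

impossible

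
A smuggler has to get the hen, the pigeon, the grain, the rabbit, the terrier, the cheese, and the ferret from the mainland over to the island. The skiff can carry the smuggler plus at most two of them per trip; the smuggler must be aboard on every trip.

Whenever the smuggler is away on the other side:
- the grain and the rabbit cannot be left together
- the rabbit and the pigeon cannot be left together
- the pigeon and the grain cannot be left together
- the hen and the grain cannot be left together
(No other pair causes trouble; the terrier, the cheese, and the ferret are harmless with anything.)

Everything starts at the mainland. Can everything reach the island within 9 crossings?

Counting alone: the smuggler can take at most 2 across per trip to the island, so moving all 7 needs at least 4 loaded trips out, with a return between consecutive ones — at least 7 crossings.
The safety rule pushes this higher. Following every safe sequence of crossings, the most of the 7 that can be at the island as the skiff arrives there on crossings 7, 9 is 5, 6 respectively — never all 7.
So the move cannot be finished within 9 crossings. (The shortest complete plan takes 11:)
1. Smuggler goes to the island with the grain and the pigeon.
2. Smuggler goes back to the mainland with the pigeon.
3. Smuggler goes to the island with the hen and the pigeon.
4. Smuggler goes back to the mainland with the grain.
5. Smuggler goes to the island with the grain and the terrier.
6. Smuggler goes back to the mainland with the grain.
7. Smuggler goes to the island with the cheese and the grain.
8. Smuggler goes back to the mainland with the grain.
9. Smuggler goes to the island with the ferret and the grain.
10. Smuggler goes back to the mainland with the grain.
11. Smuggler goes to the island with the grain and the rabbit.

No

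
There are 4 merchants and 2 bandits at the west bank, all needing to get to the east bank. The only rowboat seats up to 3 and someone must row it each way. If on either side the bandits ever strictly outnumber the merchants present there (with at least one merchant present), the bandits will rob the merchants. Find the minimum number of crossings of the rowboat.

5

Counting alone: each trip to the east bank takes at most 3 across and each return brings at least 1 back, so after t trips out (and t−1 returns) at most 3t − (t−1) of the 6 are across; that first reaches 6 at t = 3, so at least 5 crossings are needed.
The plan below uses exactly 5 crossings, so it is optimal:
1. 2 bandits → the east bank.  (the west bank: 4M 0B; the east bank: 0M 2B)
2. 1 bandit ← the west bank.  (the west bank: 4M 1B; the east bank: 0M 1B)
3. 2 merchants and 1 bandit → the east bank.  (the west bank: 2M 0B; the east bank: 2M 2B)
4. 1 bandit ← the west bank.  (the west bank: 2M 1B; the east bank: 2M 1B)
5. 2 merchants and 1 bandit → the east bank.  (the west bank: 0M 0B; the east bank: 4M 2B)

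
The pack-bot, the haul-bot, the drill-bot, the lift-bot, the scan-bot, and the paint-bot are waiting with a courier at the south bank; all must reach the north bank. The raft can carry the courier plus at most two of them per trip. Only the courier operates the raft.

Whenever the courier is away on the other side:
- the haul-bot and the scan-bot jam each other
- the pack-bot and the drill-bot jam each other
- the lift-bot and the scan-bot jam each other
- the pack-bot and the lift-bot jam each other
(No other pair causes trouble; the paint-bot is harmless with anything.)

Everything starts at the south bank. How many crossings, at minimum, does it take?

7

Counting alone: the courier can take at most 2 across per trip to the north bank, so moving all 6 needs at least 3 loaded trips out, with a return between consecutive ones — at least 5 crossings.
The safety rule pushes this higher. Following every safe sequence of crossings, the most of the 6 that can be at the north bank as the raft arrives there on crossing 5 is 5 — never all 6.
So no plan with fewer than 7 crossings exists, and this one achieves 7:
1. Courier goes to the north bank with the pack-bot and the scan-bot.  [the south bank: the drill-bot, the haul-bot, the lift-bot, the paint-bot | the north bank: the pack-bot, the scan-bot]
2. Courier goes back to the south bank alone.  [the south bank: the drill-bot, the haul-bot, the lift-bot, the paint-bot | the north bank: the pack-bot, the scan-bot]
3. Courier goes to the north bank with the drill-bot and the haul-bot.  [the south bank: the lift-bot, the paint-bot | the north bank: the drill-bot, the haul-bot, the pack-bot, the scan-bot]
4. Courier goes back to the south bank with the pack-bot and the scan-bot.  [the south bank: the lift-bot, the pack-bot, the paint-bot, the scan-bot | the north bank: the drill-bot, the haul-bot]
5. Courier goes to the north bank with the lift-bot and the paint-bot.  [the south bank: the pack-bot, the scan-bot | the north bank: the drill-bot, the haul-bot, the lift-bot, the paint-bot]
6. Courier goes back to the south bank alone.  [the south bank: the pack-bot, the scan-bot | the north bank: the drill-bot, the haul-bot, the lift-bot, the paint-bot]
7. Courier goes to the north bank with the pack-bot and the scan-bot.  [the south bank: — | the north bank: the drill-bot, the haul-bot, the lift-bot, the pack-bot, the paint-bot, the scan-bot]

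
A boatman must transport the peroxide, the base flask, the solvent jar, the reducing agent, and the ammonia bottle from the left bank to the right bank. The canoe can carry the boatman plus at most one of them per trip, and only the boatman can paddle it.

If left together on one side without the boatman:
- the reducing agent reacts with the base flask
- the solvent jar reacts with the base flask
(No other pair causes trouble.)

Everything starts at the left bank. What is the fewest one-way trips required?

Counting alone: the boatman can take at most 1 across per trip to the right bank, so moving all 5 needs at least 5 loaded trips out, with a return between consecutive ones — at least 9 crossings.
The safety rule pushes this higher. Following every safe sequence of crossings, the most of the 5 that can be at the right bank as the canoe arrives there on crossing 9 is 4 — never all 5.
So no plan with fewer than 11 crossings exists, and this one achieves 11:
1. Boatman goes to the right bank with the base flask.  [the left bank: the ammonia bottle, the peroxide, the reducing agent, the solvent jar | the right bank: the base flask]
2. Boatman goes back to the left bank alone.  [the left bank: the ammonia bottle, the peroxide, the reducing agent, the solvent jar | the right bank: the base flask]
3. Boatman goes to the right bank with the peroxide.  [the left bank: the ammonia bottle, the reducing agent, the solvent jar | the right bank: the base flask, the peroxide]
4. Boatman goes back to the left bank alone.  [the left bank: the ammonia bottle, the reducing agent, the solvent jar | the right bank: the base flask, the peroxide]
5. Boatman goes to the right bank with the solvent jar.  [the left bank: the ammonia bottle, the reducing agent | the right bank: the base flask, the peroxide, the solvent jar]
6. Boatman goes back to the left bank with the base flask.  [the left bank: the ammonia bottle, the base flask, the reducing agent | the right bank: the peroxide, the solvent jar]
7. Boatman goes to the right bank with the reducing agent.  [the left bank: the ammonia bottle, the base flask | the right bank: the peroxide, the reducing agent, the solvent jar]
8. Boatman goes back to the left bank alone.  [the left bank: the ammonia bottle, the base flask | the right bank: the peroxide, the reducing agent, the solvent jar]
9. Boatman goes to the right bank with the ammonia bottle.  [the left bank: the base flask | the right bank: the ammonia bottle, the peroxide, the reducing agent, the solvent jar]
10. Boatman goes back to the left bank alone.  [the left bank: the base flask | the right bank: the ammonia bottle, the peroxide, the reducing agent, the solvent jar]
11. Boatman goes to the right bank with the base flask.  [the left bank: — | the right bank: the ammonia bottle, the base flask, the peroxide, the reducing agent, the solvent jar]

11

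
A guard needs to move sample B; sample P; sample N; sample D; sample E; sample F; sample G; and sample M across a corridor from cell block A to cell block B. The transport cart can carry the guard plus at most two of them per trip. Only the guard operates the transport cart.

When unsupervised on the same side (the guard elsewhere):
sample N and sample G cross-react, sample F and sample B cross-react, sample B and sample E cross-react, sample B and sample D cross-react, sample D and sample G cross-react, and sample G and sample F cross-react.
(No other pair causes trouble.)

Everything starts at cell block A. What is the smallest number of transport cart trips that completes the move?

Counting alone: the guard can take at most 2 across per trip to cell block B, so moving all 8 needs at least 4 loaded trips out, with a return between consecutive ones — at least 7 crossings.
The safety rule pushes this higher. Following every safe sequence of crossings, the most of the 8 that can be at cell block B as the transport cart arrives there on crossing 7 is 6 — never all 8.
So no plan with fewer than 9 crossings exists, and this one achieves 9:
1. Guard goes to cell block B with sample B and sample G.
2. Guard goes back to cell block A alone.
3. Guard goes to cell block B with sample N and sample P.
4. Guard goes back to cell block A with sample G.
5. Guard goes to cell block B with sample D and sample F.
6. Guard goes back to cell block A with sample B.
7. Guard goes to cell block B with sample E and sample M.
8. Guard goes back to cell block A alone.
9. Guard goes to cell block B with sample B and sample G.

9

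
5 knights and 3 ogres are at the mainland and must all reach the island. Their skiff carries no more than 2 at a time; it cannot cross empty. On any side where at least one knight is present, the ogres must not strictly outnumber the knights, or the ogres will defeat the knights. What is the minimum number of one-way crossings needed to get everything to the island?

13

Counting alone: each trip to the island takes at most 2 across and each return brings at least 1 back, so after t trips out (and t−1 returns) at most 2t − (t−1) of the 8 are across; that first reaches 8 at t = 7, so at least 13 crossings are needed.
The plan below uses exactly 13 crossings, so it is optimal:
1. 2 ogres → the island.  (the mainland: 5K 1O; the island: 0K 2O)
2. 1 ogre ← the mainland.  (the mainland: 5K 2O; the island: 0K 1O)
3. 2 ogres → the island.  (the mainland: 5K 0O; the island: 0K 3O)
4. 1 ogre ← the mainland.  (the mainland: 5K 1O; the island: 0K 2O)
5. 2 knights → the island.  (the mainland: 3K 1O; the island: 2K 2O)
6. 1 ogre ← the mainland.  (the mainland: 3K 2O; the island: 2K 1O)
7. 1 knight and 1 ogre → the island.  (the mainland: 2K 1O; the island: 3K 2O)
8. 1 ogre ← the mainland.  (the mainland: 2K 2O; the island: 3K 1O)
9. 2 ogres → the island.  (the mainland: 2K 0O; the island: 3K 3O)
10. 1 ogre ← the mainland.  (the mainland: 2K 1O; the island: 3K 2O)
11. 1 knight and 1 ogre → the island.  (the mainland: 1K 0O; the island: 4K 3O)
12. 1 ogre ← the mainland.  (the mainland: 1K 1O; the island: 4K 2O)
13. 1 knight and 1 ogre → the island.  (the mainland: 0K 0O; the island: 5K 3O)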